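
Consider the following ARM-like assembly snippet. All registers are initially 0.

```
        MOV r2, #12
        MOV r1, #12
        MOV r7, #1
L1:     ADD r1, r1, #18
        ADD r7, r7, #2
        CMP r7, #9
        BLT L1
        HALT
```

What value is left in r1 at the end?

84

r2=12
r1=12
r7=1
r1=12+18=30
r7=1+2=3
CMP r7, #9  (cmp 3,9)
BLT L1: taken
r1=30+18=48
r7=3+2=5
CMP r7, #9  (cmp 5,9)
BLT L1: taken
r1=48+18=66
r7=5+2=7
CMP r7, #9  (cmp 7,9)
BLT L1: taken
r1=66+18=84
r7=7+2=9
CMP r7, #9  (cmp 9,9)
BLT L1: not taken
halt.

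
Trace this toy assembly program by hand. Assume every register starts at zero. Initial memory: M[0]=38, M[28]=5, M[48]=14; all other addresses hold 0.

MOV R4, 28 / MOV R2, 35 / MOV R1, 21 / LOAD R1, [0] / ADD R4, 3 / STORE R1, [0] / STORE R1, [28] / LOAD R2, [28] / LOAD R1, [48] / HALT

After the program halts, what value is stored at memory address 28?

MOV R4, 28 → R4=28
MOV R2, 35 → R2=35
MOV R1, 21 → R1=21
LOAD R1, [0] → R1=M[0]=38
ADD R4, 3 → R4=28+3=31
STORE R1, [0] → M[0]=38
STORE R1, [28] → M[28]=38
LOAD R2, [28] → R2=M[28]=38
LOAD R1, [48] → R1=M[48]=14
halt.

38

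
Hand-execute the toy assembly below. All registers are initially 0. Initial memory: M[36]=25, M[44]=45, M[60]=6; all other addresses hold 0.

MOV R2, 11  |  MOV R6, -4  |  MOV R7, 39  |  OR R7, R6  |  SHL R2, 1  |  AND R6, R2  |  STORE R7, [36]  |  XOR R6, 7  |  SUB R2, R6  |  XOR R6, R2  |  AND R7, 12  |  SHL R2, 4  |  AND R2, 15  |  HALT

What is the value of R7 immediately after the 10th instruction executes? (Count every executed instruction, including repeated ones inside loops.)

R2=11
R6=-4
R7=39
R7=39|(-4)=-1
R2=11<<1=22
R6=(-4)&22=20
STORE R7, [36] → M[36]=-1
R6=20^7=19
R2=22-19=3
R6=19^3=16
After step 10: R7 = -1.

-1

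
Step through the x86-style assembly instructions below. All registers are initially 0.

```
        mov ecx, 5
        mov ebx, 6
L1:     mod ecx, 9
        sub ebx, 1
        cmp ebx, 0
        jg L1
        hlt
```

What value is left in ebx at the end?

0

after mov ecx, 5: ecx=5
after mov ebx, 6: ebx=6
after mod ecx, 9: ecx=5%9=5
after sub ebx, 1: ebx=6-1=5
cmp ebx, 0  (cmp 5,0)
jg L1: taken
after mod ecx, 9: ecx=5%9=5
after sub ebx, 1: ebx=5-1=4
cmp ebx, 0  (cmp 4,0)
jg L1: taken
after mod ecx, 9: ecx=5%9=5
after sub ebx, 1: ebx=4-1=3
cmp ebx, 0  (cmp 3,0)
jg L1: taken
after mod ecx, 9: ecx=5%9=5
after sub ebx, 1: ebx=3-1=2
cmp ebx, 0  (cmp 2,0)
jg L1: taken
after mod ecx, 9: ecx=5%9=5
after sub ebx, 1: ebx=2-1=1
cmp ebx, 0  (cmp 1,0)
jg L1: taken
after mod ecx, 9: ecx=5%9=5
after sub ebx, 1: ebx=1-1=0
cmp ebx, 0  (cmp 0,0)
jg L1: not taken
halt.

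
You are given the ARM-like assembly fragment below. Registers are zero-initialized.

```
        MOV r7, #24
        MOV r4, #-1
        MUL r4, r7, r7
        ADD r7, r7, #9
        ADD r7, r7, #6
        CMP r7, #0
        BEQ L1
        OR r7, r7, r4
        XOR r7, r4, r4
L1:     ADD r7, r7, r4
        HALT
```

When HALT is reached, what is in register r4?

576

MOV r7, #24 → r7=24
MOV r4, #-1 → r4=-1
MUL r4, r7, r7 → r4=24*24=576
ADD r7, r7, #9 → r7=24+9=33
ADD r7, r7, #6 → r7=33+6=39
CMP r7, #0  (cmp 39,0)
BEQ L1: not taken
OR r7, r7, r4 → r7=39|576=615
XOR r7, r4, r4 → r7=576^576=0
ADD r7, r7, r4 → r7=0+576=576
halt.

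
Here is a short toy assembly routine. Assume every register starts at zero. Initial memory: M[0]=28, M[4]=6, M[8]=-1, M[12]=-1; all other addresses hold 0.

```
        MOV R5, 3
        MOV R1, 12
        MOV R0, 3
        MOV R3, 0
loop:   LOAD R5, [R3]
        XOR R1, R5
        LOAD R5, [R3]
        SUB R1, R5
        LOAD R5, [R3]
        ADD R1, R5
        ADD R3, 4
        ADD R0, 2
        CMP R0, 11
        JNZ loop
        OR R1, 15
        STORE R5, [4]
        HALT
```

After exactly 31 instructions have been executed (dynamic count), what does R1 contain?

R5=3
R1=12
R0=3
R3=0
R5=M[0]=28
R1=12^28=16
R5=M[0]=28
R1=16-28=-12
R5=M[0]=28
R1=(-12)+28=16
R3=0+4=4
R0=3+2=5
CMP R0, 11  (cmp 5,11)
JNZ loop: taken
R5=M[4]=6
R1=16^6=22
R5=M[4]=6
R1=22-6=16
R5=M[4]=6
R1=16+6=22
R3=4+4=8
R0=5+2=7
CMP R0, 11  (cmp 7,11)
JNZ loop: taken
R5=M[8]=-1
R1=22^(-1)=-23
R5=M[8]=-1
R1=(-23)-(-1)=-22
R5=M[8]=-1
R1=(-22)+(-1)=-23
R3=8+4=12
After step 31: R1 = -23.

-23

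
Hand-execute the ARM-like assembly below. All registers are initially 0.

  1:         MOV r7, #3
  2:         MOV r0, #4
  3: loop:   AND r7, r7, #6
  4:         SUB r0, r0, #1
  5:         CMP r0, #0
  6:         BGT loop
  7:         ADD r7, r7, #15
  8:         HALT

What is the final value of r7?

MOV r7, #3 → r7=3
MOV r0, #4 → r0=4
AND r7, r7, #6 → r7=3&6=2
SUB r0, r0, #1 → r0=4-1=3
CMP r0, #0  (cmp 3,0)
BGT loop: taken
AND r7, r7, #6 → r7=2&6=2
SUB r0, r0, #1 → r0=3-1=2
CMP r0, #0  (cmp 2,0)
BGT loop: taken
AND r7, r7, #6 → r7=2&6=2
SUB r0, r0, #1 → r0=2-1=1
CMP r0, #0  (cmp 1,0)
BGT loop: taken
AND r7, r7, #6 → r7=2&6=2
SUB r0, r0, #1 → r0=1-1=0
CMP r0, #0  (cmp 0,0)
BGT loop: not taken
ADD r7, r7, #15 → r7=2+15=17
halt.

17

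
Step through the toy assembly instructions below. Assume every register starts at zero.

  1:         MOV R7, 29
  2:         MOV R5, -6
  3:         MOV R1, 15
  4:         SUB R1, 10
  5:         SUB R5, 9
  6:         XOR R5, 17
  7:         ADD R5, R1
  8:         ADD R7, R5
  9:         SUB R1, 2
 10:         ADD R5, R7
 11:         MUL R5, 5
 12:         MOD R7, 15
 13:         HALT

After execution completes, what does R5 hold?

-125

R7=29
R5=-6
R1=15
R1=15-10=5
R5=(-6)-9=-15
R5=(-15)^17=-32
R5=(-32)+5=-27
R7=29+(-27)=2
R1=5-2=3
R5=(-27)+2=-25
R5=(-25)*5=-125
R7=2%15=2
halt.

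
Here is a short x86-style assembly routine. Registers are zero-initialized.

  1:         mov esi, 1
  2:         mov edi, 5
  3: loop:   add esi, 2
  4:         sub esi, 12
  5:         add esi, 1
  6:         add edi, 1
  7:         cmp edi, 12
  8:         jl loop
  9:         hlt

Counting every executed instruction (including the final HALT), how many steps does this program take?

esi=1
edi=5
esi=1+2=3
esi=3-12=-9
esi=(-9)+1=-8
edi=5+1=6
cmp edi, 12  (cmp 6,12)
jl loop: taken
esi=(-8)+2=-6
esi=(-6)-12=-18
esi=(-18)+1=-17
edi=6+1=7
cmp edi, 12  (cmp 7,12)
jl loop: taken
esi=(-17)+2=-15
esi=(-15)-12=-27
esi=(-27)+1=-26
edi=7+1=8
cmp edi, 12  (cmp 8,12)
jl loop: taken
esi=(-26)+2=-24
esi=(-24)-12=-36
esi=(-36)+1=-35
edi=8+1=9
cmp edi, 12  (cmp 9,12)
jl loop: taken
esi=(-35)+2=-33
esi=(-33)-12=-45
esi=(-45)+1=-44
edi=9+1=10
cmp edi, 12  (cmp 10,12)
jl loop: taken
esi=(-44)+2=-42
esi=(-42)-12=-54
esi=(-54)+1=-53
edi=10+1=11
cmp edi, 12  (cmp 11,12)
jl loop: taken
esi=(-53)+2=-51
esi=(-51)-12=-63
esi=(-63)+1=-62
edi=11+1=12
cmp edi, 12  (cmp 12,12)
jl loop: not taken
halt.
Total executed instructions: 45.

45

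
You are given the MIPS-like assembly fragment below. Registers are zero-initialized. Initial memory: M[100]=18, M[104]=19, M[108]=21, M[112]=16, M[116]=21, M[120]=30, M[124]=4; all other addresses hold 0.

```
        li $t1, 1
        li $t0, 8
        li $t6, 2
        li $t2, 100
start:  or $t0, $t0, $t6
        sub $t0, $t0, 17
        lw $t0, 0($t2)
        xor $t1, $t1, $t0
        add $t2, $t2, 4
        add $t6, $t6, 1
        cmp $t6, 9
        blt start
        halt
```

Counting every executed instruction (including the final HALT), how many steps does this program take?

li $t1, 1 → $t1=1
li $t0, 8 → $t0=8
li $t6, 2 → $t6=2
li $t2, 100 → $t2=100
or $t0, $t0, $t6 → $t0=8|2=10
sub $t0, $t0, 17 → $t0=10-17=-7
lw $t0, 0($t2) → $t0=M[100]=18
xor $t1, $t1, $t0 → $t1=1^18=19
add $t2, $t2, 4 → $t2=100+4=104
add $t6, $t6, 1 → $t6=2+1=3
cmp $t6, 9  (cmp 3,9)
blt start: taken
or $t0, $t0, $t6 → $t0=18|3=19
sub $t0, $t0, 17 → $t0=19-17=2
lw $t0, 0($t2) → $t0=M[104]=19
xor $t1, $t1, $t0 → $t1=19^19=0
add $t2, $t2, 4 → $t2=104+4=108
add $t6, $t6, 1 → $t6=3+1=4
cmp $t6, 9  (cmp 4,9)
blt start: taken
or $t0, $t0, $t6 → $t0=19|4=23
sub $t0, $t0, 17 → $t0=23-17=6
lw $t0, 0($t2) → $t0=M[108]=21
xor $t1, $t1, $t0 → $t1=0^21=21
add $t2, $t2, 4 → $t2=108+4=112
add $t6, $t6, 1 → $t6=4+1=5
cmp $t6, 9  (cmp 5,9)
blt start: taken
or $t0, $t0, $t6 → $t0=21|5=21
sub $t0, $t0, 17 → $t0=21-17=4
lw $t0, 0($t2) → $t0=M[112]=16
xor $t1, $t1, $t0 → $t1=21^16=5
add $t2, $t2, 4 → $t2=112+4=116
add $t6, $t6, 1 → $t6=5+1=6
cmp $t6, 9  (cmp 6,9)
blt start: taken
or $t0, $t0, $t6 → $t0=16|6=22
sub $t0, $t0, 17 → $t0=22-17=5
lw $t0, 0($t2) → $t0=M[116]=21
xor $t1, $t1, $t0 → $t1=5^21=16
add $t2, $t2, 4 → $t2=116+4=120
add $t6, $t6, 1 → $t6=6+1=7
cmp $t6, 9  (cmp 7,9)
blt start: taken
or $t0, $t0, $t6 → $t0=21|7=23
sub $t0, $t0, 17 → $t0=23-17=6
lw $t0, 0($t2) → $t0=M[120]=30
xor $t1, $t1, $t0 → $t1=16^30=14
add $t2, $t2, 4 → $t2=120+4=124
add $t6, $t6, 1 → $t6=7+1=8
cmp $t6, 9  (cmp 8,9)
blt start: taken
or $t0, $t0, $t6 → $t0=30|8=30
sub $t0, $t0, 17 → $t0=30-17=13
lw $t0, 0($t2) → $t0=M[124]=4
xor $t1, $t1, $t0 → $t1=14^4=10
add $t2, $t2, 4 → $t2=124+4=128
add $t6, $t6, 1 → $t6=8+1=9
cmp $t6, 9  (cmp 9,9)
blt start: not taken
halt.
Total executed instructions: 61.

61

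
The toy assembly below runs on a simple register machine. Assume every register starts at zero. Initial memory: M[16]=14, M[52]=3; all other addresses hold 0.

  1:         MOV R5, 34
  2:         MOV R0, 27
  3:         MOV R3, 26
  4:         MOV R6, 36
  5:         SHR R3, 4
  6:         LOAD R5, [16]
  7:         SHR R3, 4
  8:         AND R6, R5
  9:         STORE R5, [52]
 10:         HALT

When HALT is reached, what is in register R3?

MOV R5, 34 → R5=34
MOV R0, 27 → R0=27
MOV R3, 26 → R3=26
MOV R6, 36 → R6=36
SHR R3, 4 → R3=26>>4=1
LOAD R5, [16] → R5=M[16]=14
SHR R3, 4 → R3=1>>4=0
AND R6, R5 → R6=36&14=4
STORE R5, [52] → M[52]=14
halt.

0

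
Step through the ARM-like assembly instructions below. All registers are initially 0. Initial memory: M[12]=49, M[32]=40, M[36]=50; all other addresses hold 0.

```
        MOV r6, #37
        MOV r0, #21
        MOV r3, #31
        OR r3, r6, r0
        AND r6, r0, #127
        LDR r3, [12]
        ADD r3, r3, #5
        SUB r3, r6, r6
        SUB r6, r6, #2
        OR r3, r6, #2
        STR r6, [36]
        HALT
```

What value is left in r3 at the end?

r6=37
r0=21
r3=31
r3=37|21=53
r6=21&127=21
r3=M[12]=49
r3=49+5=54
r3=21-21=0
r6=21-2=19
r3=19|2=19
STR r6, [36] → M[36]=19
halt.

19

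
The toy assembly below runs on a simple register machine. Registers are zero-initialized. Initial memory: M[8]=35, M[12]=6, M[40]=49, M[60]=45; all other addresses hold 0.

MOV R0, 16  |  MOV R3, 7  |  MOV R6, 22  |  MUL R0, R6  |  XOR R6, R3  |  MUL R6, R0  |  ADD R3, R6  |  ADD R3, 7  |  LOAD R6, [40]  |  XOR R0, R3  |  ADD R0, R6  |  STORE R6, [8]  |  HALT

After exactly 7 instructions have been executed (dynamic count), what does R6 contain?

5984

MOV R0, 16 → R0=16
MOV R3, 7 → R3=7
MOV R6, 22 → R6=22
MUL R0, R6 → R0=16*22=352
XOR R6, R3 → R6=22^7=17
MUL R6, R0 → R6=17*352=5984
ADD R3, R6 → R3=7+5984=5991
After step 7: R6 = 5984.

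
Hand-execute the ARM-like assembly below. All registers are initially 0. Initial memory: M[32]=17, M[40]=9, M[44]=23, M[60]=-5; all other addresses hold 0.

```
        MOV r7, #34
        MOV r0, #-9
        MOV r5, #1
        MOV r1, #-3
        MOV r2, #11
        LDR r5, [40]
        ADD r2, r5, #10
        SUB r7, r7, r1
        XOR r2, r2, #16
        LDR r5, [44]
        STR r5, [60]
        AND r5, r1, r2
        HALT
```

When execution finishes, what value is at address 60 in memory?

MOV r7, #34 → r7=34
MOV r0, #-9 → r0=-9
MOV r5, #1 → r5=1
MOV r1, #-3 → r1=-3
MOV r2, #11 → r2=11
LDR r5, [40] → r5=M[40]=9
ADD r2, r5, #10 → r2=9+10=19
SUB r7, r7, r1 → r7=34-(-3)=37
XOR r2, r2, #16 → r2=19^16=3
LDR r5, [44] → r5=M[44]=23
STR r5, [60] → M[60]=23
AND r5, r1, r2 → r5=(-3)&3=1
halt.

23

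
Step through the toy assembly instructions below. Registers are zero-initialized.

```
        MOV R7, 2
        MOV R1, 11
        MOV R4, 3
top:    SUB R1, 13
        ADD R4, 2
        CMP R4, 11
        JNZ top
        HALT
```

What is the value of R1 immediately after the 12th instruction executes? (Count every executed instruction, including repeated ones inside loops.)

R7=2
R1=11
R4=3
R1=11-13=-2
R4=3+2=5
CMP R4, 11  (cmp 5,11)
JNZ top: taken
R1=(-2)-13=-15
R4=5+2=7
CMP R4, 11  (cmp 7,11)
JNZ top: taken
R1=(-15)-13=-28
After step 12: R1 = -28.

-28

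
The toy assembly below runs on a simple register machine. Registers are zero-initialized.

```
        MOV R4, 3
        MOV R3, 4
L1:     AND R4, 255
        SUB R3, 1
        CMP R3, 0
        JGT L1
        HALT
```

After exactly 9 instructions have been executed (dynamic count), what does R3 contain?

2

R4=3
R3=4
R4=3&255=3
R3=4-1=3
CMP R3, 0  (cmp 3,0)
JGT L1: taken
R4=3&255=3
R3=3-1=2
CMP R3, 0  (cmp 2,0)
After step 9: R3 = 2.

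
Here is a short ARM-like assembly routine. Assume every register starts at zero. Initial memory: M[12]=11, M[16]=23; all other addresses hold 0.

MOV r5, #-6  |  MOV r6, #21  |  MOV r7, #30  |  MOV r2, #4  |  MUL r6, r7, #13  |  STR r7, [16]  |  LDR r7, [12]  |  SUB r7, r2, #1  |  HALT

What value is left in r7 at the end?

after MOV r5, #-6: r5=-6
after MOV r6, #21: r6=21
after MOV r7, #30: r7=30
after MOV r2, #4: r2=4
after MUL r6, r7, #13: r6=30*13=390
STR r7, [16] → M[16]=30
after LDR r7, [12]: r7=M[12]=11
after SUB r7, r2, #1: r7=4-1=3
halt.

3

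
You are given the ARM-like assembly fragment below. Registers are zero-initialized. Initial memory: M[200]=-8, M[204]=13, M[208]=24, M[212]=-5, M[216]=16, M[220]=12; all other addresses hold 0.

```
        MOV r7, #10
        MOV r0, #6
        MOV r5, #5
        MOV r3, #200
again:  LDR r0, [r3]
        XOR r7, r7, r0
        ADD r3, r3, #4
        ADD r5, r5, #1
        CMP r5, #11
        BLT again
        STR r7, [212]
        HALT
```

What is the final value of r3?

224

MOV r7, #10 → r7=10
MOV r0, #6 → r0=6
MOV r5, #5 → r5=5
MOV r3, #200 → r3=200
LDR r0, [r3] → r0=M[200]=-8
XOR r7, r7, r0 → r7=10^(-8)=-14
ADD r3, r3, #4 → r3=200+4=204
ADD r5, r5, #1 → r5=5+1=6
CMP r5, #11  (cmp 6,11)
BLT again: taken
LDR r0, [r3] → r0=M[204]=13
XOR r7, r7, r0 → r7=(-14)^13=-1
ADD r3, r3, #4 → r3=204+4=208
ADD r5, r5, #1 → r5=6+1=7
CMP r5, #11  (cmp 7,11)
BLT again: taken
LDR r0, [r3] → r0=M[208]=24
XOR r7, r7, r0 → r7=(-1)^24=-25
ADD r3, r3, #4 → r3=208+4=212
ADD r5, r5, #1 → r5=7+1=8
CMP r5, #11  (cmp 8,11)
BLT again: taken
LDR r0, [r3] → r0=M[212]=-5
XOR r7, r7, r0 → r7=(-25)^(-5)=28
ADD r3, r3, #4 → r3=212+4=216
ADD r5, r5, #1 → r5=8+1=9
CMP r5, #11  (cmp 9,11)
BLT again: taken
LDR r0, [r3] → r0=M[216]=16
XOR r7, r7, r0 → r7=28^16=12
ADD r3, r3, #4 → r3=216+4=220
ADD r5, r5, #1 → r5=9+1=10
CMP r5, #11  (cmp 10,11)
BLT again: taken
LDR r0, [r3] → r0=M[220]=12
XOR r7, r7, r0 → r7=12^12=0
ADD r3, r3, #4 → r3=220+4=224
ADD r5, r5, #1 → r5=10+1=11
CMP r5, #11  (cmp 11,11)
BLT again: not taken
STR r7, [212] → M[212]=0
halt.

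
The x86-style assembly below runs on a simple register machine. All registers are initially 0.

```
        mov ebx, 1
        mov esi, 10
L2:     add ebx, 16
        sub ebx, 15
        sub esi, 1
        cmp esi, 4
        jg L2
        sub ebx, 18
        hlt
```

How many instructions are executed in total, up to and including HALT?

ebx=1
esi=10
ebx=1+16=17
ebx=17-15=2
esi=10-1=9
cmp esi, 4  (cmp 9,4)
jg L2: taken
ebx=2+16=18
ebx=18-15=3
esi=9-1=8
cmp esi, 4  (cmp 8,4)
jg L2: taken
ebx=3+16=19
ebx=19-15=4
esi=8-1=7
cmp esi, 4  (cmp 7,4)
jg L2: taken
ebx=4+16=20
ebx=20-15=5
esi=7-1=6
cmp esi, 4  (cmp 6,4)
jg L2: taken
ebx=5+16=21
ebx=21-15=6
esi=6-1=5
cmp esi, 4  (cmp 5,4)
jg L2: taken
ebx=6+16=22
ebx=22-15=7
esi=5-1=4
cmp esi, 4  (cmp 4,4)
jg L2: not taken
ebx=7-18=-11
halt.
Total executed instructions: 34.

34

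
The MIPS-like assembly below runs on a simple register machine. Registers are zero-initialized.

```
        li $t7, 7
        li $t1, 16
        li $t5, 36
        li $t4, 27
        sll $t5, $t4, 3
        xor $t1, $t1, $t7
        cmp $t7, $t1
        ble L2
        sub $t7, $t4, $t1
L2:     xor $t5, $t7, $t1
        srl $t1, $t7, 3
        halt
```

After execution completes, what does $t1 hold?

0

$t7=7
$t1=16
$t5=36
$t4=27
$t5=27<<3=216
$t1=16^7=23
cmp $t7, $t1  (cmp 7,23)
ble L2: taken
$t5=7^23=16
$t1=7>>3=0
halt.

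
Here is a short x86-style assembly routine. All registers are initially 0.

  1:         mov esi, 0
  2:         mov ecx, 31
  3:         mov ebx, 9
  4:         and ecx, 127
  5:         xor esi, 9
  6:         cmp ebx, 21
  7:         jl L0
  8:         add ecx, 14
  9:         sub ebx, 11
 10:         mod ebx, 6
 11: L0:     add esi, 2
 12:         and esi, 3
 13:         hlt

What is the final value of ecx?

after mov esi, 0: esi=0
after mov ecx, 31: ecx=31
after mov ebx, 9: ebx=9
after and ecx, 127: ecx=31&127=31
after xor esi, 9: esi=0^9=9
cmp ebx, 21  (cmp 9,21)
jl L0: taken
after add esi, 2: esi=9+2=11
after and esi, 3: esi=11&3=3
halt.

31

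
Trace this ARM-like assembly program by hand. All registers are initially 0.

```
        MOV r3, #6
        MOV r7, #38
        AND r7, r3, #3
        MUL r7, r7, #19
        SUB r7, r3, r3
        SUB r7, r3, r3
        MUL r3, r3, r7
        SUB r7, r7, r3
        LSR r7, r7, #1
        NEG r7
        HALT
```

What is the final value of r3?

0

MOV r3, #6 → r3=6
MOV r7, #38 → r7=38
AND r7, r3, #3 → r7=6&3=2
MUL r7, r7, #19 → r7=2*19=38
SUB r7, r3, r3 → r7=6-6=0
SUB r7, r3, r3 → r7=6-6=0
MUL r3, r3, r7 → r3=6*0=0
SUB r7, r7, r3 → r7=0-0=0
LSR r7, r7, #1 → r7=0>>1=0
NEG r7 → r7=-(0)=0
halt.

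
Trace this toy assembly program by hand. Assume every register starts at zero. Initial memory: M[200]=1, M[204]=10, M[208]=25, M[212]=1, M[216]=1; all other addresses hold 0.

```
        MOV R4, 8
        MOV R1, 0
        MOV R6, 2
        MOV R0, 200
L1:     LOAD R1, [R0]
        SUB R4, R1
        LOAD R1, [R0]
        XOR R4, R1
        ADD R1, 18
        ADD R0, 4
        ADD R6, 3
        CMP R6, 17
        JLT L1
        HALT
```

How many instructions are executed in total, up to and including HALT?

R4=8
R1=0
R6=2
R0=200
R1=M[200]=1
R4=8-1=7
R1=M[200]=1
R4=7^1=6
R1=1+18=19
R0=200+4=204
R6=2+3=5
CMP R6, 17  (cmp 5,17)
JLT L1: taken
R1=M[204]=10
R4=6-10=-4
R1=M[204]=10
R4=(-4)^10=-10
R1=10+18=28
R0=204+4=208
R6=5+3=8
CMP R6, 17  (cmp 8,17)
JLT L1: taken
R1=M[208]=25
R4=(-10)-25=-35
R1=M[208]=25
R4=(-35)^25=-60
R1=25+18=43
R0=208+4=212
R6=8+3=11
CMP R6, 17  (cmp 11,17)
JLT L1: taken
R1=M[212]=1
R4=(-60)-1=-61
R1=M[212]=1
R4=(-61)^1=-62
R1=1+18=19
R0=212+4=216
R6=11+3=14
CMP R6, 17  (cmp 14,17)
JLT L1: taken
R1=M[216]=1
R4=(-62)-1=-63
R1=M[216]=1
R4=(-63)^1=-64
R1=1+18=19
R0=216+4=220
R6=14+3=17
CMP R6, 17  (cmp 17,17)
JLT L1: not taken
halt.
Total executed instructions: 50.

50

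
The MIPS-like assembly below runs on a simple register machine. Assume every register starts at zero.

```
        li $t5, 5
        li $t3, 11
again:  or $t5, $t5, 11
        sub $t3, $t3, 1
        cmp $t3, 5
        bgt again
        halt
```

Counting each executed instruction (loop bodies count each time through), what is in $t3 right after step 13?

$t5=5
$t3=11
$t5=5|11=15
$t3=11-1=10
cmp $t3, 5  (cmp 10,5)
bgt again: taken
$t5=15|11=15
$t3=10-1=9
cmp $t3, 5  (cmp 9,5)
bgt again: taken
$t5=15|11=15
$t3=9-1=8
cmp $t3, 5  (cmp 8,5)
After step 13: $t3 = 8.

8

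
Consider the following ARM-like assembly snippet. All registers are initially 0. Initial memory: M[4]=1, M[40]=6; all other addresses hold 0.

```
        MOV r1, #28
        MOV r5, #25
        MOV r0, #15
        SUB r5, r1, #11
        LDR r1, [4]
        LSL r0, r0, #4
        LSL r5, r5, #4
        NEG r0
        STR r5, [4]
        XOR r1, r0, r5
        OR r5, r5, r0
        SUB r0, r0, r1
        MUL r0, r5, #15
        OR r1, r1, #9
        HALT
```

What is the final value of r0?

after MOV r1, #28: r1=28
after MOV r5, #25: r5=25
after MOV r0, #15: r0=15
after SUB r5, r1, #11: r5=28-11=17
after LDR r1, [4]: r1=M[4]=1
after LSL r0, r0, #4: r0=15<<4=240
after LSL r5, r5, #4: r5=17<<4=272
after NEG r0: r0=-(240)=-240
STR r5, [4] → M[4]=272
after XOR r1, r0, r5: r1=(-240)^272=-512
after OR r5, r5, r0: r5=272|(-240)=-240
after SUB r0, r0, r1: r0=(-240)-(-512)=272
after MUL r0, r5, #15: r0=(-240)*15=-3600
after OR r1, r1, #9: r1=(-512)|9=-503
halt.

-3600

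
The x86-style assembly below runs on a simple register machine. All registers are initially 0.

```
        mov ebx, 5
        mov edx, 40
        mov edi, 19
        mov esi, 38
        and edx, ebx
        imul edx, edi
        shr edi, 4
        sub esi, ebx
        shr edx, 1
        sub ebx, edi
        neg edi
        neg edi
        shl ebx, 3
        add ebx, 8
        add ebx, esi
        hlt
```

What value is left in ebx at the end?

after mov ebx, 5: ebx=5
after mov edx, 40: edx=40
after mov edi, 19: edi=19
after mov esi, 38: esi=38
after and edx, ebx: edx=40&5=0
after imul edx, edi: edx=0*19=0
after shr edi, 4: edi=19>>4=1
after sub esi, ebx: esi=38-5=33
after shr edx, 1: edx=0>>1=0
after sub ebx, edi: ebx=5-1=4
after neg edi: edi=-(1)=-1
after neg edi: edi=-(-1)=1
after shl ebx, 3: ebx=4<<3=32
after add ebx, 8: ebx=32+8=40
after add ebx, esi: ebx=40+33=73
halt.

73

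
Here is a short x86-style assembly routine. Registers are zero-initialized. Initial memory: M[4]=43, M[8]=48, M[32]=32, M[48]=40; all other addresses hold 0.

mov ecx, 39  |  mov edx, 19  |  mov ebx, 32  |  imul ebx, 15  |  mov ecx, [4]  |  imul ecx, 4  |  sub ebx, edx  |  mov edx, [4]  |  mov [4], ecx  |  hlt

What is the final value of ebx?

ecx=39
edx=19
ebx=32
ebx=32*15=480
ecx=M[4]=43
ecx=43*4=172
ebx=480-19=461
edx=M[4]=43
mov [4], ecx → M[4]=172
halt.

461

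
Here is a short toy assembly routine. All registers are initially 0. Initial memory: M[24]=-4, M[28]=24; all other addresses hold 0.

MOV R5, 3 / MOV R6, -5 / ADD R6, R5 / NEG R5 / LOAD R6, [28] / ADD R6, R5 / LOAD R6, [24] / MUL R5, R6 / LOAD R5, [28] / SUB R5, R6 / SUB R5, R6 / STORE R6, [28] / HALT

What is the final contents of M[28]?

-4

after MOV R5, 3: R5=3
after MOV R6, -5: R6=-5
after ADD R6, R5: R6=(-5)+3=-2
after NEG R5: R5=-(3)=-3
after LOAD R6, [28]: R6=M[28]=24
after ADD R6, R5: R6=24+(-3)=21
after LOAD R6, [24]: R6=M[24]=-4
after MUL R5, R6: R5=(-3)*(-4)=12
after LOAD R5, [28]: R5=M[28]=24
after SUB R5, R6: R5=24-(-4)=28
after SUB R5, R6: R5=28-(-4)=32
STORE R6, [28] → M[28]=-4
halt.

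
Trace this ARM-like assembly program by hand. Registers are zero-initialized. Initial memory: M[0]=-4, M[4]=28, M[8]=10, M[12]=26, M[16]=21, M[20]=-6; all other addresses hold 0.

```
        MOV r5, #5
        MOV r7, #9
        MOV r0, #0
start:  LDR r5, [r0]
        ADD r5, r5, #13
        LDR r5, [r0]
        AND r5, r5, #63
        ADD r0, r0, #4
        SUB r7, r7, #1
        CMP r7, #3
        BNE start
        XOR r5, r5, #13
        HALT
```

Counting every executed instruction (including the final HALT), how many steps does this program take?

after MOV r5, #5: r5=5
after MOV r7, #9: r7=9
after MOV r0, #0: r0=0
after LDR r5, [r0]: r5=M[0]=-4
after ADD r5, r5, #13: r5=(-4)+13=9
after LDR r5, [r0]: r5=M[0]=-4
after AND r5, r5, #63: r5=(-4)&63=60
after ADD r0, r0, #4: r0=0+4=4
after SUB r7, r7, #1: r7=9-1=8
CMP r7, #3  (cmp 8,3)
BNE start: taken
after LDR r5, [r0]: r5=M[4]=28
after ADD r5, r5, #13: r5=28+13=41
after LDR r5, [r0]: r5=M[4]=28
after AND r5, r5, #63: r5=28&63=28
after ADD r0, r0, #4: r0=4+4=8
after SUB r7, r7, #1: r7=8-1=7
CMP r7, #3  (cmp 7,3)
BNE start: taken
after LDR r5, [r0]: r5=M[8]=10
after ADD r5, r5, #13: r5=10+13=23
after LDR r5, [r0]: r5=M[8]=10
after AND r5, r5, #63: r5=10&63=10
after ADD r0, r0, #4: r0=8+4=12
after SUB r7, r7, #1: r7=7-1=6
CMP r7, #3  (cmp 6,3)
BNE start: taken
after LDR r5, [r0]: r5=M[12]=26
after ADD r5, r5, #13: r5=26+13=39
after LDR r5, [r0]: r5=M[12]=26
after AND r5, r5, #63: r5=26&63=26
after ADD r0, r0, #4: r0=12+4=16
after SUB r7, r7, #1: r7=6-1=5
CMP r7, #3  (cmp 5,3)
BNE start: taken
after LDR r5, [r0]: r5=M[16]=21
after ADD r5, r5, #13: r5=21+13=34
after LDR r5, [r0]: r5=M[16]=21
after AND r5, r5, #63: r5=21&63=21
after ADD r0, r0, #4: r0=16+4=20
after SUB r7, r7, #1: r7=5-1=4
CMP r7, #3  (cmp 4,3)
BNE start: taken
after LDR r5, [r0]: r5=M[20]=-6
after ADD r5, r5, #13: r5=(-6)+13=7
after LDR r5, [r0]: r5=M[20]=-6
after AND r5, r5, #63: r5=(-6)&63=58
after ADD r0, r0, #4: r0=20+4=24
after SUB r7, r7, #1: r7=4-1=3
CMP r7, #3  (cmp 3,3)
BNE start: not taken
after XOR r5, r5, #13: r5=58^13=55
halt.
Total executed instructions: 53.

53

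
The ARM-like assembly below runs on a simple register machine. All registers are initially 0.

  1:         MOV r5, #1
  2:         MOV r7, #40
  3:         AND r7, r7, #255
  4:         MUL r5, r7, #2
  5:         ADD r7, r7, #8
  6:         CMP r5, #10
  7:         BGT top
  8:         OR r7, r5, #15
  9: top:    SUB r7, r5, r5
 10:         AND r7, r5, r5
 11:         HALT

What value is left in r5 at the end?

80

MOV r5, #1 → r5=1
MOV r7, #40 → r7=40
AND r7, r7, #255 → r7=40&255=40
MUL r5, r7, #2 → r5=40*2=80
ADD r7, r7, #8 → r7=40+8=48
CMP r5, #10  (cmp 80,10)
BGT top: taken
SUB r7, r5, r5 → r7=80-80=0
AND r7, r5, r5 → r7=80&80=80
halt.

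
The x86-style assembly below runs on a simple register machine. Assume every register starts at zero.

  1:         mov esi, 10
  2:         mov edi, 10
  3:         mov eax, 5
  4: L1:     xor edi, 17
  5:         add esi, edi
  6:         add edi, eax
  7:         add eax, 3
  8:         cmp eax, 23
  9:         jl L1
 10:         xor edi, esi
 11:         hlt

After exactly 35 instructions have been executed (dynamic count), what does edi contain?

35

mov esi, 10 → esi=10
mov edi, 10 → edi=10
mov eax, 5 → eax=5
xor edi, 17 → edi=10^17=27
add esi, edi → esi=10+27=37
add edi, eax → edi=27+5=32
add eax, 3 → eax=5+3=8
cmp eax, 23  (cmp 8,23)
jl L1: taken
xor edi, 17 → edi=32^17=49
add esi, edi → esi=37+49=86
add edi, eax → edi=49+8=57
add eax, 3 → eax=8+3=11
cmp eax, 23  (cmp 11,23)
jl L1: taken
xor edi, 17 → edi=57^17=40
add esi, edi → esi=86+40=126
add edi, eax → edi=40+11=51
add eax, 3 → eax=11+3=14
cmp eax, 23  (cmp 14,23)
jl L1: taken
xor edi, 17 → edi=51^17=34
add esi, edi → esi=126+34=160
add edi, eax → edi=34+14=48
add eax, 3 → eax=14+3=17
cmp eax, 23  (cmp 17,23)
jl L1: taken
xor edi, 17 → edi=48^17=33
add esi, edi → esi=160+33=193
add edi, eax → edi=33+17=50
add eax, 3 → eax=17+3=20
cmp eax, 23  (cmp 20,23)
jl L1: taken
xor edi, 17 → edi=50^17=35
add esi, edi → esi=193+35=228
After step 35: edi = 35.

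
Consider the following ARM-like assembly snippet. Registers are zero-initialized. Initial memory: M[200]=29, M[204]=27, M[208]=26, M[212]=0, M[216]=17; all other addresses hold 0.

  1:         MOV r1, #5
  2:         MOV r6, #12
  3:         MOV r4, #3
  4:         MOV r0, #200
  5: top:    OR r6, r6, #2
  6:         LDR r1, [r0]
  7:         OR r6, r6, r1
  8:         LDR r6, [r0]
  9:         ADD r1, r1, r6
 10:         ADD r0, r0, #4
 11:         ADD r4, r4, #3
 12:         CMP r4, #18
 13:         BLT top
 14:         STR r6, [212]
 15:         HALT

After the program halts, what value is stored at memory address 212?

17

r1=5
r6=12
r4=3
r0=200
r6=12|2=14
r1=M[200]=29
r6=14|29=31
r6=M[200]=29
r1=29+29=58
r0=200+4=204
r4=3+3=6
CMP r4, #18  (cmp 6,18)
BLT top: taken
r6=29|2=31
r1=M[204]=27
r6=31|27=31
r6=M[204]=27
r1=27+27=54
r0=204+4=208
r4=6+3=9
CMP r4, #18  (cmp 9,18)
BLT top: taken
r6=27|2=27
r1=M[208]=26
r6=27|26=27
r6=M[208]=26
r1=26+26=52
r0=208+4=212
r4=9+3=12
CMP r4, #18  (cmp 12,18)
BLT top: taken
r6=26|2=26
r1=M[212]=0
r6=26|0=26
r6=M[212]=0
r1=0+0=0
r0=212+4=216
r4=12+3=15
CMP r4, #18  (cmp 15,18)
BLT top: taken
r6=0|2=2
r1=M[216]=17
r6=2|17=19
r6=M[216]=17
r1=17+17=34
r0=216+4=220
r4=15+3=18
CMP r4, #18  (cmp 18,18)
BLT top: not taken
STR r6, [212] → M[212]=17
halt.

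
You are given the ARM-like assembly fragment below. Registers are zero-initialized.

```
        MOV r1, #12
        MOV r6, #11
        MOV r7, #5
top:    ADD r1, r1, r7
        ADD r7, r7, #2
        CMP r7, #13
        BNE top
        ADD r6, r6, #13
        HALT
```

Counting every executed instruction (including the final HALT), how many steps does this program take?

MOV r1, #12 → r1=12
MOV r6, #11 → r6=11
MOV r7, #5 → r7=5
ADD r1, r1, r7 → r1=12+5=17
ADD r7, r7, #2 → r7=5+2=7
CMP r7, #13  (cmp 7,13)
BNE top: taken
ADD r1, r1, r7 → r1=17+7=24
ADD r7, r7, #2 → r7=7+2=9
CMP r7, #13  (cmp 9,13)
BNE top: taken
ADD r1, r1, r7 → r1=24+9=33
ADD r7, r7, #2 → r7=9+2=11
CMP r7, #13  (cmp 11,13)
BNE top: taken
ADD r1, r1, r7 → r1=33+11=44
ADD r7, r7, #2 → r7=11+2=13
CMP r7, #13  (cmp 13,13)
BNE top: not taken
ADD r6, r6, #13 → r6=11+13=24
halt.
Total executed instructions: 21.

21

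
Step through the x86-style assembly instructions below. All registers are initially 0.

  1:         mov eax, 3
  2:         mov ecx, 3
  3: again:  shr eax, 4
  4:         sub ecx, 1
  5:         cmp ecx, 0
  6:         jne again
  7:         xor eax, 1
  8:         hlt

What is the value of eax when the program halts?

mov eax, 3 → eax=3
mov ecx, 3 → ecx=3
shr eax, 4 → eax=3>>4=0
sub ecx, 1 → ecx=3-1=2
cmp ecx, 0  (cmp 2,0)
jne again: taken
shr eax, 4 → eax=0>>4=0
sub ecx, 1 → ecx=2-1=1
cmp ecx, 0  (cmp 1,0)
jne again: taken
shr eax, 4 → eax=0>>4=0
sub ecx, 1 → ecx=1-1=0
cmp ecx, 0  (cmp 0,0)
jne again: not taken
xor eax, 1 → eax=0^1=1
halt.

1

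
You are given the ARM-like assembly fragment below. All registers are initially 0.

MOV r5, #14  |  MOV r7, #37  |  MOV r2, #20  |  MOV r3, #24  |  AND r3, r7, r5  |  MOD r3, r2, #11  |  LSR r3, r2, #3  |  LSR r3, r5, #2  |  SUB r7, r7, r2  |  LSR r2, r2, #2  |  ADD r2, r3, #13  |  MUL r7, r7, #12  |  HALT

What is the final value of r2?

16

MOV r5, #14 → r5=14
MOV r7, #37 → r7=37
MOV r2, #20 → r2=20
MOV r3, #24 → r3=24
AND r3, r7, r5 → r3=37&14=4
MOD r3, r2, #11 → r3=20%11=9
LSR r3, r2, #3 → r3=20>>3=2
LSR r3, r5, #2 → r3=14>>2=3
SUB r7, r7, r2 → r7=37-20=17
LSR r2, r2, #2 → r2=20>>2=5
ADD r2, r3, #13 → r2=3+13=16
MUL r7, r7, #12 → r7=17*12=204
halt.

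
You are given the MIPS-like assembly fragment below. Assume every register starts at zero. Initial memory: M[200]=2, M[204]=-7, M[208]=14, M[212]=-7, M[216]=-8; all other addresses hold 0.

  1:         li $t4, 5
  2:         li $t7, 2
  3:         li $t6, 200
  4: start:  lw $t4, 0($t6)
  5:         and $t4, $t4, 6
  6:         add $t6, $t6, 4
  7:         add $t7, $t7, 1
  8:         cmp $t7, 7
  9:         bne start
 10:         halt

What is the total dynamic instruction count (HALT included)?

34

$t4=5
$t7=2
$t6=200
$t4=M[200]=2
$t4=2&6=2
$t6=200+4=204
$t7=2+1=3
cmp $t7, 7  (cmp 3,7)
bne start: taken
$t4=M[204]=-7
$t4=(-7)&6=0
$t6=204+4=208
$t7=3+1=4
cmp $t7, 7  (cmp 4,7)
bne start: taken
$t4=M[208]=14
$t4=14&6=6
$t6=208+4=212
$t7=4+1=5
cmp $t7, 7  (cmp 5,7)
bne start: taken
$t4=M[212]=-7
$t4=(-7)&6=0
$t6=212+4=216
$t7=5+1=6
cmp $t7, 7  (cmp 6,7)
bne start: taken
$t4=M[216]=-8
$t4=(-8)&6=0
$t6=216+4=220
$t7=6+1=7
cmp $t7, 7  (cmp 7,7)
bne start: not taken
halt.
Total executed instructions: 34.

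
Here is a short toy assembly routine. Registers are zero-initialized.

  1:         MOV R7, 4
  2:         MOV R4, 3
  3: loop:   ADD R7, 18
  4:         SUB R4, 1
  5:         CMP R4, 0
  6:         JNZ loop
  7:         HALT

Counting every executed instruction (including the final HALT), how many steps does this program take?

15

MOV R7, 4 → R7=4
MOV R4, 3 → R4=3
ADD R7, 18 → R7=4+18=22
SUB R4, 1 → R4=3-1=2
CMP R4, 0  (cmp 2,0)
JNZ loop: taken
ADD R7, 18 → R7=22+18=40
SUB R4, 1 → R4=2-1=1
CMP R4, 0  (cmp 1,0)
JNZ loop: taken
ADD R7, 18 → R7=40+18=58
SUB R4, 1 → R4=1-1=0
CMP R4, 0  (cmp 0,0)
JNZ loop: not taken
halt.
Total executed instructions: 15.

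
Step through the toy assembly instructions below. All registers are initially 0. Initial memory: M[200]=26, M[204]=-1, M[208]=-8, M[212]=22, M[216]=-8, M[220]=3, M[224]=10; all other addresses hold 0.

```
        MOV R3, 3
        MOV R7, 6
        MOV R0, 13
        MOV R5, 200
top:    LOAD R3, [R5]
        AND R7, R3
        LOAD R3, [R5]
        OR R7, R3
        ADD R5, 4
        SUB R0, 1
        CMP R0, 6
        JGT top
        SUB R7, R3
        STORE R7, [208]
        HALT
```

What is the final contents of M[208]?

0

R3=3
R7=6
R0=13
R5=200
R3=M[200]=26
R7=6&26=2
R3=M[200]=26
R7=2|26=26
R5=200+4=204
R0=13-1=12
CMP R0, 6  (cmp 12,6)
JGT top: taken
R3=M[204]=-1
R7=26&(-1)=26
R3=M[204]=-1
R7=26|(-1)=-1
R5=204+4=208
R0=12-1=11
CMP R0, 6  (cmp 11,6)
JGT top: taken
R3=M[208]=-8
R7=(-1)&(-8)=-8
R3=M[208]=-8
R7=(-8)|(-8)=-8
R5=208+4=212
R0=11-1=10
CMP R0, 6  (cmp 10,6)
JGT top: taken
R3=M[212]=22
R7=(-8)&22=16
R3=M[212]=22
R7=16|22=22
R5=212+4=216
R0=10-1=9
CMP R0, 6  (cmp 9,6)
JGT top: taken
R3=M[216]=-8
R7=22&(-8)=16
R3=M[216]=-8
R7=16|(-8)=-8
R5=216+4=220
R0=9-1=8
CMP R0, 6  (cmp 8,6)
JGT top: taken
R3=M[220]=3
R7=(-8)&3=0
R3=M[220]=3
R7=0|3=3
R5=220+4=224
R0=8-1=7
CMP R0, 6  (cmp 7,6)
JGT top: taken
R3=M[224]=10
R7=3&10=2
R3=M[224]=10
R7=2|10=10
R5=224+4=228
R0=7-1=6
CMP R0, 6  (cmp 6,6)
JGT top: not taken
R7=10-10=0
STORE R7, [208] → M[208]=0
halt.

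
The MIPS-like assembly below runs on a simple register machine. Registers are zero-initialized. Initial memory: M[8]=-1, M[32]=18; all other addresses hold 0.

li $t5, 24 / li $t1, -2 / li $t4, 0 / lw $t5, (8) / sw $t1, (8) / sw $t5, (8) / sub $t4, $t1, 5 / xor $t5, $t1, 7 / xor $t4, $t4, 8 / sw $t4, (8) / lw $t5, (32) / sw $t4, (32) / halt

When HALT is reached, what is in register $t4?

-15

$t5=24
$t1=-2
$t4=0
$t5=M[8]=-1
sw $t1, (8) → M[8]=-2
sw $t5, (8) → M[8]=-1
$t4=(-2)-5=-7
$t5=(-2)^7=-7
$t4=(-7)^8=-15
sw $t4, (8) → M[8]=-15
$t5=M[32]=18
sw $t4, (32) → M[32]=-15
halt.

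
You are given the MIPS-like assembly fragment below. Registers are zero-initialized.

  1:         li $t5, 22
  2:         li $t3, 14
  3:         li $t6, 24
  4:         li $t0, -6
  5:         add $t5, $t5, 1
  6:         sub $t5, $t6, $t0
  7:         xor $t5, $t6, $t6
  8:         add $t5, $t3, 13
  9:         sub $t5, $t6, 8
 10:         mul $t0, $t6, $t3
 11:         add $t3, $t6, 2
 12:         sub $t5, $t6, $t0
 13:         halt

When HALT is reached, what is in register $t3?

after li $t5, 22: $t5=22
after li $t3, 14: $t3=14
after li $t6, 24: $t6=24
after li $t0, -6: $t0=-6
after add $t5, $t5, 1: $t5=22+1=23
after sub $t5, $t6, $t0: $t5=24-(-6)=30
after xor $t5, $t6, $t6: $t5=24^24=0
after add $t5, $t3, 13: $t5=14+13=27
after sub $t5, $t6, 8: $t5=24-8=16
after mul $t0, $t6, $t3: $t0=24*14=336
after add $t3, $t6, 2: $t3=24+2=26
after sub $t5, $t6, $t0: $t5=24-336=-312
halt.

26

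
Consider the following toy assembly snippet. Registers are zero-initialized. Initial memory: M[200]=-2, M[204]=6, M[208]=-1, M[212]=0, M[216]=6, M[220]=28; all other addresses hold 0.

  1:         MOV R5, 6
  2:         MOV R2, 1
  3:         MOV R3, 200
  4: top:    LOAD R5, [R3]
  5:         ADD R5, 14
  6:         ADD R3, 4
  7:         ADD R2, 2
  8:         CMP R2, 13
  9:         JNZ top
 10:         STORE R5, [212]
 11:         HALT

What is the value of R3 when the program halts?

224

MOV R5, 6 → R5=6
MOV R2, 1 → R2=1
MOV R3, 200 → R3=200
LOAD R5, [R3] → R5=M[200]=-2
ADD R5, 14 → R5=(-2)+14=12
ADD R3, 4 → R3=200+4=204
ADD R2, 2 → R2=1+2=3
CMP R2, 13  (cmp 3,13)
JNZ top: taken
LOAD R5, [R3] → R5=M[204]=6
ADD R5, 14 → R5=6+14=20
ADD R3, 4 → R3=204+4=208
ADD R2, 2 → R2=3+2=5
CMP R2, 13  (cmp 5,13)
JNZ top: taken
LOAD R5, [R3] → R5=M[208]=-1
ADD R5, 14 → R5=(-1)+14=13
ADD R3, 4 → R3=208+4=212
ADD R2, 2 → R2=5+2=7
CMP R2, 13  (cmp 7,13)
JNZ top: taken
LOAD R5, [R3] → R5=M[212]=0
ADD R5, 14 → R5=0+14=14
ADD R3, 4 → R3=212+4=216
ADD R2, 2 → R2=7+2=9
CMP R2, 13  (cmp 9,13)
JNZ top: taken
LOAD R5, [R3] → R5=M[216]=6
ADD R5, 14 → R5=6+14=20
ADD R3, 4 → R3=216+4=220
ADD R2, 2 → R2=9+2=11
CMP R2, 13  (cmp 11,13)
JNZ top: taken
LOAD R5, [R3] → R5=M[220]=28
ADD R5, 14 → R5=28+14=42
ADD R3, 4 → R3=220+4=224
ADD R2, 2 → R2=11+2=13
CMP R2, 13  (cmp 13,13)
JNZ top: not taken
STORE R5, [212] → M[212]=42
halt.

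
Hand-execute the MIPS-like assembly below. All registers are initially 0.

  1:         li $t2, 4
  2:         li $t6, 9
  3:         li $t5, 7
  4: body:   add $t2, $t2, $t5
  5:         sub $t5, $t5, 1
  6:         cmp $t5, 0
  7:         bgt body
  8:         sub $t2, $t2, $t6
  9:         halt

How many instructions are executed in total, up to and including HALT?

$t2=4
$t6=9
$t5=7
$t2=4+7=11
$t5=7-1=6
cmp $t5, 0  (cmp 6,0)
bgt body: taken
$t2=11+6=17
$t5=6-1=5
cmp $t5, 0  (cmp 5,0)
bgt body: taken
$t2=17+5=22
$t5=5-1=4
cmp $t5, 0  (cmp 4,0)
bgt body: taken
$t2=22+4=26
$t5=4-1=3
cmp $t5, 0  (cmp 3,0)
bgt body: taken
$t2=26+3=29
$t5=3-1=2
cmp $t5, 0  (cmp 2,0)
bgt body: taken
$t2=29+2=31
$t5=2-1=1
cmp $t5, 0  (cmp 1,0)
bgt body: taken
$t2=31+1=32
$t5=1-1=0
cmp $t5, 0  (cmp 0,0)
bgt body: not taken
$t2=32-9=23
halt.
Total executed instructions: 33.

33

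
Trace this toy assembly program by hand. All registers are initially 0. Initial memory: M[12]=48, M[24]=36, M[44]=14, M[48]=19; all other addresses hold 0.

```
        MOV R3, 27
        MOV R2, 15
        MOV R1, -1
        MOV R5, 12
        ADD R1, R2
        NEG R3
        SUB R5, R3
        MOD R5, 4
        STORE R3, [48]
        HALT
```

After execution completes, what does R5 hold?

3

R3=27
R2=15
R1=-1
R5=12
R1=(-1)+15=14
R3=-(27)=-27
R5=12-(-27)=39
R5=39%4=3
STORE R3, [48] → M[48]=-27
halt.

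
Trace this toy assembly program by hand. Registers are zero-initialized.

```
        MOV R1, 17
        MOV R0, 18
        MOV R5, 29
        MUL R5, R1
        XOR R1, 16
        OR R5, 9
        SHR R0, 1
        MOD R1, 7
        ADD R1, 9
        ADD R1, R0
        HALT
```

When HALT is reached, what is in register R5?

after MOV R1, 17: R1=17
after MOV R0, 18: R0=18
after MOV R5, 29: R5=29
after MUL R5, R1: R5=29*17=493
after XOR R1, 16: R1=17^16=1
after OR R5, 9: R5=493|9=493
after SHR R0, 1: R0=18>>1=9
after MOD R1, 7: R1=1%7=1
after ADD R1, 9: R1=1+9=10
after ADD R1, R0: R1=10+9=19
halt.

493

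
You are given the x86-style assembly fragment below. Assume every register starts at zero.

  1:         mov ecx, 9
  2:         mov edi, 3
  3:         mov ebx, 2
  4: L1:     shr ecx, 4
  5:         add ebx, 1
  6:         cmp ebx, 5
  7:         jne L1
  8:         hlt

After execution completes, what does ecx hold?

after mov ecx, 9: ecx=9
after mov edi, 3: edi=3
after mov ebx, 2: ebx=2
after shr ecx, 4: ecx=9>>4=0
after add ebx, 1: ebx=2+1=3
cmp ebx, 5  (cmp 3,5)
jne L1: taken
after shr ecx, 4: ecx=0>>4=0
after add ebx, 1: ebx=3+1=4
cmp ebx, 5  (cmp 4,5)
jne L1: taken
after shr ecx, 4: ecx=0>>4=0
after add ebx, 1: ebx=4+1=5
cmp ebx, 5  (cmp 5,5)
jne L1: not taken
halt.

0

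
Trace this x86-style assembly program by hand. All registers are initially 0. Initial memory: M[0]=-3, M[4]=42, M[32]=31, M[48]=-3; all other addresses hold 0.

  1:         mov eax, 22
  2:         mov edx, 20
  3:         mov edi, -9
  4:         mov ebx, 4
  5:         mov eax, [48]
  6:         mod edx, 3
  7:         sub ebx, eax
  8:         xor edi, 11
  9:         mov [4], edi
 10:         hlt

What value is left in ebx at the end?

7

after mov eax, 22: eax=22
after mov edx, 20: edx=20
after mov edi, -9: edi=-9
after mov ebx, 4: ebx=4
after mov eax, [48]: eax=M[48]=-3
after mod edx, 3: edx=20%3=2
after sub ebx, eax: ebx=4-(-3)=7
after xor edi, 11: edi=(-9)^11=-4
mov [4], edi → M[4]=-4
halt.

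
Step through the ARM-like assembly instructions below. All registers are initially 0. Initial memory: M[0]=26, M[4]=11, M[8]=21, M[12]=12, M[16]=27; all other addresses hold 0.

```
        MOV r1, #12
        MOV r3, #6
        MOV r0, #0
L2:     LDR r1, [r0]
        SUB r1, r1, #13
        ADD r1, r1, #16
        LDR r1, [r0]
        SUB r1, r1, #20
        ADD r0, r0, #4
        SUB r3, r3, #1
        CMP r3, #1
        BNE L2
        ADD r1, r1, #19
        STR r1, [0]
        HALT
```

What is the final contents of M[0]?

26

r1=12
r3=6
r0=0
r1=M[0]=26
r1=26-13=13
r1=13+16=29
r1=M[0]=26
r1=26-20=6
r0=0+4=4
r3=6-1=5
CMP r3, #1  (cmp 5,1)
BNE L2: taken
r1=M[4]=11
r1=11-13=-2
r1=(-2)+16=14
r1=M[4]=11
r1=11-20=-9
r0=4+4=8
r3=5-1=4
CMP r3, #1  (cmp 4,1)
BNE L2: taken
r1=M[8]=21
r1=21-13=8
r1=8+16=24
r1=M[8]=21
r1=21-20=1
r0=8+4=12
r3=4-1=3
CMP r3, #1  (cmp 3,1)
BNE L2: taken
r1=M[12]=12
r1=12-13=-1
r1=(-1)+16=15
r1=M[12]=12
r1=12-20=-8
r0=12+4=16
r3=3-1=2
CMP r3, #1  (cmp 2,1)
BNE L2: taken
r1=M[16]=27
r1=27-13=14
r1=14+16=30
r1=M[16]=27
r1=27-20=7
r0=16+4=20
r3=2-1=1
CMP r3, #1  (cmp 1,1)
BNE L2: not taken
r1=7+19=26
STR r1, [0] → M[0]=26
halt.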